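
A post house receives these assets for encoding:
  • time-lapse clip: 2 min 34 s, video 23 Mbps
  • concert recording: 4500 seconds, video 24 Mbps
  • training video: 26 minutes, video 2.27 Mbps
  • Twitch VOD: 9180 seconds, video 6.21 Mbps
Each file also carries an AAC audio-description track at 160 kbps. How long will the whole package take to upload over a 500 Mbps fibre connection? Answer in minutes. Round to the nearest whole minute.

Audio: 160 kbps = 0.160 Mbps.
time-lapse clip: 23.160 Mbps × 154 s = 3566.6 Mb
concert recording: 24.160 Mbps × 4500 s = 108720.0 Mb
training video: 2.430 Mbps × 1560 s = 3790.8 Mb
Twitch VOD: 6.370 Mbps × 9180 s = 58476.6 Mb
Total: 174554.0 Mb = 21819.3 MB.
At 500 Mbps: 174554.0 / 500 = 349 s ≈ 5.82 minutes.

6 minutes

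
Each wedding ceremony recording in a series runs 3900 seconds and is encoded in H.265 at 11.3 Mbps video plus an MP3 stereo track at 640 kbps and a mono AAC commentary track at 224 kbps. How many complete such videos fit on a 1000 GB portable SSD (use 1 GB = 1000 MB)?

168

Audio total: 640 + 224 = 864 kbps = 0.864 Mbps.
Total bitrate: 12.164 Mbps.
Per item: 12.164 Mbps × 3900 s = 47,440 Mb = 5,930 MB.
Capacity: 1000 GB = 8,000,000 Mb; 168.64 items → 168 complete.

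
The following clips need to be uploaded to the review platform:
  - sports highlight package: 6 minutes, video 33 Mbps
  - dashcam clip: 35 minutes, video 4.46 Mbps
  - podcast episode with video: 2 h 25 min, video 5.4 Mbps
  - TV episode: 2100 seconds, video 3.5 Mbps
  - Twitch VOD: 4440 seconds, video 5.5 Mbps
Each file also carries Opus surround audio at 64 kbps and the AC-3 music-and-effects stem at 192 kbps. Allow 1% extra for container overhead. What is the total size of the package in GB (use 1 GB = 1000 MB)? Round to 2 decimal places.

13.20 GB

Audio total: 64 + 192 = 256 kbps = 0.256 Mbps.
sports highlight package: 33.256 Mbps × 360 s × 1.01 = 12091.9 Mb
dashcam clip: 4.716 Mbps × 2100 s × 1.01 = 10002.6 Mb
podcast episode with video: 5.656 Mbps × 8700 s × 1.01 = 49699.3 Mb
TV episode: 3.756 Mbps × 2100 s × 1.01 = 7966.5 Mb
Twitch VOD: 5.756 Mbps × 4440 s × 1.01 = 25812.2 Mb
Total: 105572.5 Mb = 13196.6 MB.
= 13.20 GB.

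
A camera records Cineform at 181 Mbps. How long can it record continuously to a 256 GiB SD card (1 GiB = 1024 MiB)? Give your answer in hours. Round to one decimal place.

Capacity: 256 GiB = 2,199,023 Mb.
Recording time: 2,199,023 / 181.000 = 12,149 s ≈ 3.37 hours.

3.4 hours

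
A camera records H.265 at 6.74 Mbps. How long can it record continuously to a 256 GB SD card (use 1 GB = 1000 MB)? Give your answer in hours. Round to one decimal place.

84.4 hours

Capacity: 256 GB = 2,048,000 Mb.
Recording time: 2,048,000 / 6.740 = 303,858 s ≈ 84.4 hours.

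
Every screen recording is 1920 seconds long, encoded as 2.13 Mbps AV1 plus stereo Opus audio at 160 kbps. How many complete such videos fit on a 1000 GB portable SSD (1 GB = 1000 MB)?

Audio: 160 kbps = 0.160 Mbps.
Total bitrate: 2.290 Mbps.
Per item: 2.290 Mbps × 1920 s = 4,397 Mb = 549.6 MB.
Capacity: 1000 GB = 8,000,000 Mb; 1819.51 items → 1819 complete.

1819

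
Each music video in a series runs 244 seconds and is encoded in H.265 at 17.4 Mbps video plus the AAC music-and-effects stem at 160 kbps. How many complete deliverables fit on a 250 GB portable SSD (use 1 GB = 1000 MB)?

Audio: 160 kbps = 0.160 Mbps.
Total bitrate: 17.560 Mbps.
Per item: 17.560 Mbps × 244 s = 4,285 Mb = 535.6 MB.
Capacity: 250 GB = 2,000,000 Mb; 466.78 items → 466 complete.

466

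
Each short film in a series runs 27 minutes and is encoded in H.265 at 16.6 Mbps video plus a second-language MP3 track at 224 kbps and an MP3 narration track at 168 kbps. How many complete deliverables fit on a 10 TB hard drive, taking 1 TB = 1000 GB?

27 min = 1620 s
Audio total: 224 + 168 = 392 kbps = 0.392 Mbps.
Total bitrate: 16.992 Mbps.
Per item: 16.992 Mbps × 1620 s = 27,527 Mb = 3,441 MB.
Capacity: 10 TB = 80,000,000 Mb; 2906.23 items → 2906 complete.

2906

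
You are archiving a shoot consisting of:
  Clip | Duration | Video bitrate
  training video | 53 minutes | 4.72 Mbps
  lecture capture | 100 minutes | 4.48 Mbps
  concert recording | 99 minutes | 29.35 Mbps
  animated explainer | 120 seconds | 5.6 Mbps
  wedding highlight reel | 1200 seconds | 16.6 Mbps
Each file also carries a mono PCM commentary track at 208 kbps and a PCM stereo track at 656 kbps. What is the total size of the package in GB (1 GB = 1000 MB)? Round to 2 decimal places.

31.38 GB

Audio total: 208 + 656 = 864 kbps = 0.864 Mbps.
training video: 5.584 Mbps × 3180 s = 17757.1 Mb
lecture capture: 5.344 Mbps × 6000 s = 32064.0 Mb
concert recording: 30.214 Mbps × 5940 s = 179471.2 Mb
animated explainer: 6.464 Mbps × 120 s = 775.7 Mb
wedding highlight reel: 17.464 Mbps × 1200 s = 20956.8 Mb
Total: 251024.8 Mb = 31378.1 MB.
= 31.38 GB.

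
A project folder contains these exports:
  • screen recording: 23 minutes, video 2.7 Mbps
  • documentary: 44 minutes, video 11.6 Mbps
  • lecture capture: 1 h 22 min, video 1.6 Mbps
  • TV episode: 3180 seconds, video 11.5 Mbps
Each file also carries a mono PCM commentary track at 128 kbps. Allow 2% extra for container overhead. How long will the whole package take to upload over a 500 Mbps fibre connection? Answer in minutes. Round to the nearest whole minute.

Audio: 128 kbps = 0.128 Mbps.
screen recording: 2.828 Mbps × 1380 s × 1.02 = 3980.7 Mb
documentary: 11.728 Mbps × 2640 s × 1.02 = 31581.2 Mb
lecture capture: 1.728 Mbps × 4920 s × 1.02 = 8671.8 Mb
TV episode: 11.628 Mbps × 3180 s × 1.02 = 37716.6 Mb
Total: 81950.2 Mb = 10243.8 MB.
At 500 Mbps: 81950.2 / 500 = 164 s ≈ 2.73 minutes.

3 minutes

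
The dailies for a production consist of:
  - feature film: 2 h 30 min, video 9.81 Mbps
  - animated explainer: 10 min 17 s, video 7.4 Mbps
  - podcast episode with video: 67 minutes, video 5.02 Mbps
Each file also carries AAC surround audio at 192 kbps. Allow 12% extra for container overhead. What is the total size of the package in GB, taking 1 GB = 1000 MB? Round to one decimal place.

16.2 GB

Audio: 192 kbps = 0.192 Mbps.
feature film: 10.002 Mbps × 9000 s × 1.12 = 100820.2 Mb
animated explainer: 7.592 Mbps × 617 s × 1.12 = 5246.4 Mb
podcast episode with video: 5.212 Mbps × 4020 s × 1.12 = 23466.5 Mb
Total: 129533.0 Mb = 16191.6 MB.
= 16.19 GB.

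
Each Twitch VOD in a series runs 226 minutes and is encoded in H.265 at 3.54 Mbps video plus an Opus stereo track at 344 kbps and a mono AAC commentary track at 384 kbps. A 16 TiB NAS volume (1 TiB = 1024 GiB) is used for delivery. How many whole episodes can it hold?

226 min = 13560 s
Audio total: 344 + 384 = 728 kbps = 0.728 Mbps.
Total bitrate: 4.268 Mbps.
Per item: 4.268 Mbps × 13560 s = 57,874 Mb = 7,234 MB.
Capacity: 16 TiB = 140,737,488 Mb; 2431.79 items → 2431 complete.

2431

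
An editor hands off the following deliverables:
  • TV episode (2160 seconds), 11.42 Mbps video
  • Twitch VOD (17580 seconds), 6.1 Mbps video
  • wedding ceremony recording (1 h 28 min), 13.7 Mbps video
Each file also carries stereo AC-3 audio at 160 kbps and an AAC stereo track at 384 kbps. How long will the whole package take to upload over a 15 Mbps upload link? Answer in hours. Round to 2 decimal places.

Audio total: 160 + 384 = 544 kbps = 0.544 Mbps.
TV episode: 11.964 Mbps × 2160 s = 25842.2 Mb
Twitch VOD: 6.644 Mbps × 17580 s = 116801.5 Mb
wedding ceremony recording: 14.244 Mbps × 5280 s = 75208.3 Mb
Total: 217852.1 Mb = 27231.5 MB.
At 15 Mbps: 217852.1 / 15 = 14523 s ≈ 4.03 hours.

4.03 hours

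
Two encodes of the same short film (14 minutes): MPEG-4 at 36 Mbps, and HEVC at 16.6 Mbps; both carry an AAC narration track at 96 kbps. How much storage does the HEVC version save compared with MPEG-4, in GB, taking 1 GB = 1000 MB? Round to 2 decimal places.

14 min = 840 s
Audio: 96 kbps = 0.096 Mbps.
MPEG-4: 36.096 Mbps × 840 s = 30320.6 Mb = 3.790 GB.
HEVC: 16.696 Mbps × 840 s = 14024.6 Mb = 1.753 GB.
Saving: 3.790 − 1.753 = 2.037 GB.

2.04 GB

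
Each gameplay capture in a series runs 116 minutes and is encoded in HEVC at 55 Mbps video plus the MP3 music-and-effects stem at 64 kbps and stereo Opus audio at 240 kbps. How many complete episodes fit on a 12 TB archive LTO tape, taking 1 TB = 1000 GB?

249

116 min = 6960 s
Audio total: 64 + 240 = 304 kbps = 0.304 Mbps.
Total bitrate: 55.304 Mbps.
Per item: 55.304 Mbps × 6960 s = 384,916 Mb = 48,114 MB.
Capacity: 12 TB = 96,000,000 Mb; 249.41 items → 249 complete.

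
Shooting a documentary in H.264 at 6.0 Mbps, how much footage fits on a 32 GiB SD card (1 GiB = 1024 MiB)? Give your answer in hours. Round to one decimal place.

12.7 hours

Capacity: 32 GiB = 274,878 Mb.
Recording time: 274,878 / 6.000 = 45,813 s ≈ 12.7 hours.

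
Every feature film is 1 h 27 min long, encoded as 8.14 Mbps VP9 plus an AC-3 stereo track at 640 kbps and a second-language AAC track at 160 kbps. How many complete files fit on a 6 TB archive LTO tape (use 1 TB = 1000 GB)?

1 h 27 min = 87 min = 5220 s
Audio total: 640 + 160 = 800 kbps = 0.800 Mbps.
Total bitrate: 8.940 Mbps.
Per item: 8.940 Mbps × 5220 s = 46,667 Mb = 5,833 MB.
Capacity: 6 TB = 48,000,000 Mb; 1028.57 items → 1028 complete.

1028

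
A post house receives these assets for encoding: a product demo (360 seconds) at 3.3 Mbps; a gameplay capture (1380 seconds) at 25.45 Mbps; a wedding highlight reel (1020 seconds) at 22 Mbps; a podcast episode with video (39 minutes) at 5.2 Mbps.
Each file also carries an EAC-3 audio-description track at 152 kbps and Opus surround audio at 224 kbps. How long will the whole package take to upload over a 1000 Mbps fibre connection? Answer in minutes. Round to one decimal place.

Audio total: 152 + 224 = 376 kbps = 0.376 Mbps.
product demo: 3.676 Mbps × 360 s = 1323.4 Mb
gameplay capture: 25.826 Mbps × 1380 s = 35639.9 Mb
wedding highlight reel: 22.376 Mbps × 1020 s = 22823.5 Mb
podcast episode with video: 5.576 Mbps × 2340 s = 13047.8 Mb
Total: 72834.6 Mb = 9104.3 MB.
At 1000 Mbps: 72834.6 / 1000 = 73 s ≈ 1.21 minutes.

1.2 minutes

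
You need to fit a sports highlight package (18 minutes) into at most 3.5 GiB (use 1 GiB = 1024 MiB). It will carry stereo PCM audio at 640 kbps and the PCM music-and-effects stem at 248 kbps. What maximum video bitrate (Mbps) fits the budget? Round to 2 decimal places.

Budget: 3.5 GiB = 30064.8 Mb.
18 min = 1080 s
Total bitrate budget: 30064.8 Mb / 1080 s = 27.838 Mbps.
Audio total: 640 + 248 = 888 kbps = 0.888 Mbps.
Video: 27.838 − 0.888 = 26.950 Mbps.

26.95 Mbps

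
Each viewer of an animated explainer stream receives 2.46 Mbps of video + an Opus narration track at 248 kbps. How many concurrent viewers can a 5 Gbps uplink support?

Audio: 248 kbps = 0.248 Mbps.
Per-viewer media rate: 2.708 Mbps.
5 Gbps = 5,000 Mbps; 5,000 / 2.708 = 1846.38 → 1846 viewers.

1846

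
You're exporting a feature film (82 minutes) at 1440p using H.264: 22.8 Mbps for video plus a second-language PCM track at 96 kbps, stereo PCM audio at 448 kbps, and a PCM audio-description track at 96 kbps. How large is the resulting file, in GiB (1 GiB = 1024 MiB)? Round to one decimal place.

13.4 GiB

82 min = 4920 s
Audio total: 96 + 448 + 96 = 640 kbps = 0.640 Mbps.
Total bitrate: 22.8 + 0.640 = 23.440 Mbps.
Stream data: 23.440 Mbps × 4920 s = 115324.8 Mb.
115,325 Mb = 14,415,600,000 bytes ÷ 1,073,741,824 = 13.43 GiB.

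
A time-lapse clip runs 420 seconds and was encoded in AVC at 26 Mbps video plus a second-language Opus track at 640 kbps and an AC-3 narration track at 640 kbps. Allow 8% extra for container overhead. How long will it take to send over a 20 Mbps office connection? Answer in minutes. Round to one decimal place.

Audio total: 640 + 640 = 1280 kbps = 1.280 Mbps.
Total bitrate: 27.280 Mbps.
File: 27.280 Mbps × 420 s = 11457.6 Mb.
With 8% container overhead: ×1.08. → 12374.2 Mb.
At 20 Mbps: 12374.2 / 20 = 618.7 s ≈ 10.3 minutes.

10.3 minutes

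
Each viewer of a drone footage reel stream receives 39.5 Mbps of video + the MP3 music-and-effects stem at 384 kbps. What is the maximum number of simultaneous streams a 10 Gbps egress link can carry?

Audio: 384 kbps = 0.384 Mbps.
Per-viewer media rate: 39.884 Mbps.
10 Gbps = 10,000 Mbps; 10,000 / 39.884 = 250.73 → 250 viewers.

250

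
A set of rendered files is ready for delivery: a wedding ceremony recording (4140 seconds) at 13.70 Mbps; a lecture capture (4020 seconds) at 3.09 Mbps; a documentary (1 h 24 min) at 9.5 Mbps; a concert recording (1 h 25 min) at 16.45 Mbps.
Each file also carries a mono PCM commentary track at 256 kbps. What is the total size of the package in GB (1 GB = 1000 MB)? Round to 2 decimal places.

Audio: 256 kbps = 0.256 Mbps.
wedding ceremony recording: 13.956 Mbps × 4140 s = 57777.8 Mb
lecture capture: 3.346 Mbps × 4020 s = 13450.9 Mb
documentary: 9.756 Mbps × 5040 s = 49170.2 Mb
concert recording: 16.706 Mbps × 5100 s = 85200.6 Mb
Total: 205599.6 Mb = 25700.0 MB.
= 25.70 GB.

25.70 GB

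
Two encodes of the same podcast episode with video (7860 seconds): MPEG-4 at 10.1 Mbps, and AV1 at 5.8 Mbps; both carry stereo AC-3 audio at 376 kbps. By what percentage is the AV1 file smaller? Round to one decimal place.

Audio: 376 kbps = 0.376 Mbps.
MPEG-4: 10.476 Mbps × 7860 s = 82341.4 Mb = 10.293 GB.
AV1: 6.176 Mbps × 7860 s = 48543.4 Mb = 6.068 GB.
Reduction: (1 − 6.068/10.293) × 100 = 41.05%.

41.0%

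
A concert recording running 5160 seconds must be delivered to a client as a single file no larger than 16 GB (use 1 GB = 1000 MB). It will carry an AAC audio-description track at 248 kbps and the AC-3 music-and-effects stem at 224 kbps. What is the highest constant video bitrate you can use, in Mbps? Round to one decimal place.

Budget: 16 GB = 128000.0 Mb.
Total bitrate budget: 128000.0 Mb / 5160 s = 24.806 Mbps.
Audio total: 248 + 224 = 472 kbps = 0.472 Mbps.
Video: 24.806 − 0.472 = 24.334 Mbps.

24.3 Mbps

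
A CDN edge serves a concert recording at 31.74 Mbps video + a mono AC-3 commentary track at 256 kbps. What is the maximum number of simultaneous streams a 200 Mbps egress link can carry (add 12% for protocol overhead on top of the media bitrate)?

Audio: 256 kbps = 0.256 Mbps.
Per-viewer media rate: 31.996 Mbps.
On the wire with 12% overhead: 35.836 Mbps.
200 Mbps = 200.0 Mbps; 200.0 / 35.836 = 5.58 → 5 viewers.

5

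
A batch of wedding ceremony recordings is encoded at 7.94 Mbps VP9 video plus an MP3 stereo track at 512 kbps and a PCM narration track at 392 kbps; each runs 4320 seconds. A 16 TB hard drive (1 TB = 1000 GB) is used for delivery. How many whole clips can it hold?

Audio total: 512 + 392 = 904 kbps = 0.904 Mbps.
Total bitrate: 8.844 Mbps.
Per item: 8.844 Mbps × 4320 s = 38,206 Mb = 4,776 MB.
Capacity: 16 TB = 128,000,000 Mb; 3350.25 items → 3350 complete.

3350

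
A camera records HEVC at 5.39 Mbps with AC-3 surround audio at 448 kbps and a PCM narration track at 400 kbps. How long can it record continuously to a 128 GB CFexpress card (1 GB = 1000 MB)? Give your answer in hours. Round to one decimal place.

45.6 hours

Audio total: 448 + 400 = 848 kbps = 0.848 Mbps.
Total bitrate: 5.39 + 0.848 = 6.238 Mbps.
Capacity: 128 GB = 1,024,000 Mb.
Recording time: 1,024,000 / 6.238 = 164,155 s ≈ 45.6 hours.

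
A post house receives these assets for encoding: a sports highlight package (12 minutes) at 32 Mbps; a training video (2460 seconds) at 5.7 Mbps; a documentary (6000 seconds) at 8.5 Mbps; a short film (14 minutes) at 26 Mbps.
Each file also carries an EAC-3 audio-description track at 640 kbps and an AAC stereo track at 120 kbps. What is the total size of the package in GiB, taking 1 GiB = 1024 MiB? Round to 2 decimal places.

13.68 GiB

Audio total: 640 + 120 = 760 kbps = 0.760 Mbps.
sports highlight package: 32.760 Mbps × 720 s = 23587.2 Mb
training video: 6.460 Mbps × 2460 s = 15891.6 Mb
documentary: 9.260 Mbps × 6000 s = 55560.0 Mb
short film: 26.760 Mbps × 840 s = 22478.4 Mb
Total: 117517.2 Mb = 14689.6 MB.
= 13.68 GiB.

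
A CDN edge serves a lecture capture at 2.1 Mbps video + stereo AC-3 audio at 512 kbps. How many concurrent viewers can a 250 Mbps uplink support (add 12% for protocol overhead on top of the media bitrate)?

85

Audio: 512 kbps = 0.512 Mbps.
Per-viewer media rate: 2.612 Mbps.
On the wire with 12% overhead: 2.925 Mbps.
250 Mbps = 250.0 Mbps; 250.0 / 2.925 = 85.46 → 85 viewers.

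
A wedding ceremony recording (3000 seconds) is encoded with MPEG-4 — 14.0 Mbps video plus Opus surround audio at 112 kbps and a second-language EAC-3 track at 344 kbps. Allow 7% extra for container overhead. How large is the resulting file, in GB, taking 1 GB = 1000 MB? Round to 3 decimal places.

5.800 GB

Audio total: 112 + 344 = 456 kbps = 0.456 Mbps.
Total bitrate: 14.0 + 0.456 = 14.456 Mbps.
Stream data: 14.456 Mbps × 3000 s = 43368.0 Mb.
With 7% container overhead: ×1.07.
46,404 Mb ÷ 8 = 5,800 MB → 5.800 GB.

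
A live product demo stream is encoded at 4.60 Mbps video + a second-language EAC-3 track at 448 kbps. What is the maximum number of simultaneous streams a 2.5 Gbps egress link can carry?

Audio: 448 kbps = 0.448 Mbps.
Per-viewer media rate: 5.048 Mbps.
2.5 Gbps = 2,500 Mbps; 2,500 / 5.048 = 495.25 → 495 viewers.

495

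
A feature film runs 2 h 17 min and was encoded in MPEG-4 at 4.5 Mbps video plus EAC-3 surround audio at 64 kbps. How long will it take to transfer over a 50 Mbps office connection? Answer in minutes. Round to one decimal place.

12.5 minutes

2 h 17 min = 137 min = 8220 s
Audio: 64 kbps = 0.064 Mbps.
Total bitrate: 4.564 Mbps.
File: 4.564 Mbps × 8220 s = 37516.1 Mb.
At 50 Mbps: 37516.1 / 50 = 750.3 s ≈ 12.5 minutes.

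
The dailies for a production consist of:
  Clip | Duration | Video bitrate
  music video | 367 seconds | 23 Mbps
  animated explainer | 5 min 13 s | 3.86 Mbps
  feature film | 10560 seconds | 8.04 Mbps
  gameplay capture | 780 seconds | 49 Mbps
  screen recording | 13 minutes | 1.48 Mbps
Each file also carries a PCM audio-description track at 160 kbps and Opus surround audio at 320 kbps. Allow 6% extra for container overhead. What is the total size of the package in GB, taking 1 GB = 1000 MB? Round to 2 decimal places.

18.56 GB

Audio total: 160 + 320 = 480 kbps = 0.480 Mbps.
music video: 23.480 Mbps × 367 s × 1.06 = 9134.2 Mb
animated explainer: 4.340 Mbps × 313 s × 1.06 = 1439.9 Mb
feature film: 8.520 Mbps × 10560 s × 1.06 = 95369.5 Mb
gameplay capture: 49.480 Mbps × 780 s × 1.06 = 40910.1 Mb
screen recording: 1.960 Mbps × 780 s × 1.06 = 1620.5 Mb
Total: 148474.2 Mb = 18559.3 MB.
= 18.56 GB.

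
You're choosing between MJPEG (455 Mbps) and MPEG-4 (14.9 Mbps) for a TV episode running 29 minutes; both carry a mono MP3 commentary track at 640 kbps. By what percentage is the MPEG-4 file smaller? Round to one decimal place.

96.6%

29 min = 1740 s
Audio: 640 kbps = 0.640 Mbps.
MJPEG: 455.640 Mbps × 1740 s = 792813.6 Mb = 99.102 GB.
MPEG-4: 15.540 Mbps × 1740 s = 27039.6 Mb = 3.380 GB.
Reduction: (1 − 3.380/99.102) × 100 = 96.59%.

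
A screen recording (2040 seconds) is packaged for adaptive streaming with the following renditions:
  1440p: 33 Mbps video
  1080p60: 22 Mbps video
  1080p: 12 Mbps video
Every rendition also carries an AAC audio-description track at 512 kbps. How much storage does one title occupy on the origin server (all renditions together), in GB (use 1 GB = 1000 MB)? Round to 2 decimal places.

Audio: 512 kbps = 0.512 Mbps.
Sum of rendition bitrates: (33+0.512) + (22+0.512) + (12+0.512) = 68.536 Mbps.
× 2040 s = 139,813 Mb = 17,477 MB = 17.48 GB.

17.48 GB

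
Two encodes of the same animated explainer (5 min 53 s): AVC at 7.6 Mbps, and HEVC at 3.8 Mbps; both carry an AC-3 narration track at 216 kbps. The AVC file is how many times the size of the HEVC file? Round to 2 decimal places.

1.95

5 min 53 s = 353 s
Audio: 216 kbps = 0.216 Mbps.
AVC: 7.816 Mbps × 353 s = 2759.0 Mb = 344.881 MB.
HEVC: 4.016 Mbps × 353 s = 1417.6 Mb = 177.206 MB.
Ratio: 344.881 / 177.206 = 1.946.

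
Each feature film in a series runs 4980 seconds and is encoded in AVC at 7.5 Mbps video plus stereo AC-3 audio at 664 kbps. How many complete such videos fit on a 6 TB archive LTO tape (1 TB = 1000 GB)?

Audio: 664 kbps = 0.664 Mbps.
Total bitrate: 8.164 Mbps.
Per item: 8.164 Mbps × 4980 s = 40,657 Mb = 5,082 MB.
Capacity: 6 TB = 48,000,000 Mb; 1180.62 items → 1180 complete.

1180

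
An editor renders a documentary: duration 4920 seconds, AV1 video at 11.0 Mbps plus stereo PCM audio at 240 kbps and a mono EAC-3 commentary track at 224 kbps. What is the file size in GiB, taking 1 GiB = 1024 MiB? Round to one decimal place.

Audio total: 240 + 224 = 464 kbps = 0.464 Mbps.
Total bitrate: 11.0 + 0.464 = 11.464 Mbps.
Stream data: 11.464 Mbps × 4920 s = 56402.9 Mb.
56,403 Mb = 7,050,360,000 bytes ÷ 1,073,741,824 = 6.566 GiB.

6.6 GiB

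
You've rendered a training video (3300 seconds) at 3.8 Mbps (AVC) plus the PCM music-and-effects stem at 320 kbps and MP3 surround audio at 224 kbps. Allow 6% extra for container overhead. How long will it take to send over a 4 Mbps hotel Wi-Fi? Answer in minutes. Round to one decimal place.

Audio total: 320 + 224 = 544 kbps = 0.544 Mbps.
Total bitrate: 4.344 Mbps.
File: 4.344 Mbps × 3300 s = 14335.2 Mb.
With 6% container overhead: ×1.06. → 15195.3 Mb.
At 4 Mbps: 15195.3 / 4 = 3798.8 s ≈ 63.3 minutes.

63.3 minutes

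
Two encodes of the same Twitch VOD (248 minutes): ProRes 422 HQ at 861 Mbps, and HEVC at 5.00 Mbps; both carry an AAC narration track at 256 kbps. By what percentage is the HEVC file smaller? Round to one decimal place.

248 min = 14880 s
Audio: 256 kbps = 0.256 Mbps.
ProRes 422 HQ: 861.256 Mbps × 14880 s = 12815489.3 Mb = 1601.936 GB.
HEVC: 5.256 Mbps × 14880 s = 78209.3 Mb = 9.776 GB.
Reduction: (1 − 9.776/1601.936) × 100 = 99.39%.

99.4%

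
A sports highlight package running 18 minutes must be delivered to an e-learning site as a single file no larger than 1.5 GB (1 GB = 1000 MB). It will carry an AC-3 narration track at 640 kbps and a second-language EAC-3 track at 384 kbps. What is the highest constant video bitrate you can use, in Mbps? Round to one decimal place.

Budget: 1.5 GB = 12000.0 Mb.
18 min = 1080 s
Total bitrate budget: 12000.0 Mb / 1080 s = 11.111 Mbps.
Audio total: 640 + 384 = 1024 kbps = 1.024 Mbps.
Video: 11.111 − 1.024 = 10.087 Mbps.

10.1 Mbps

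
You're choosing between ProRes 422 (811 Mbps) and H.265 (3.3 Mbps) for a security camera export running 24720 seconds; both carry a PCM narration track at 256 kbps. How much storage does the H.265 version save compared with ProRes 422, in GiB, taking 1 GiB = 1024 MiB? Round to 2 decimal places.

Audio: 256 kbps = 0.256 Mbps.
ProRes 422: 811.256 Mbps × 24720 s = 20054248.3 Mb = 2334.622 GiB.
H.265: 3.556 Mbps × 24720 s = 87904.3 Mb = 10.233 GiB.
Saving: 2334.622 − 10.233 = 2324.388 GiB.

2324.39 GiB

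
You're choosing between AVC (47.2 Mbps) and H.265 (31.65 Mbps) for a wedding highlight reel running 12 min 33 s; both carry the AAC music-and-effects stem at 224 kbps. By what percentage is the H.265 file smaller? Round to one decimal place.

32.8%

12 min 33 s = 753 s
Audio: 224 kbps = 0.224 Mbps.
AVC: 47.424 Mbps × 753 s = 35710.3 Mb = 4.464 GB.
H.265: 31.874 Mbps × 753 s = 24001.1 Mb = 3.000 GB.
Reduction: (1 − 3.000/4.464) × 100 = 32.79%.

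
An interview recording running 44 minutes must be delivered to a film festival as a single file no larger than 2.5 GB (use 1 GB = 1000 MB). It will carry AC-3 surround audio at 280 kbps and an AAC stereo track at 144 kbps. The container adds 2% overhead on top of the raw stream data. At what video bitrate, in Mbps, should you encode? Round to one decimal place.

Budget: 2.5 GB = 20000.0 Mb.
Stream payload after overhead: 20000.0 / 1.02 = 19607.8 Mb.
44 min = 2640 s
Total bitrate budget: 19607.8 Mb / 2640 s = 7.427 Mbps.
Audio total: 280 + 144 = 424 kbps = 0.424 Mbps.
Video: 7.427 − 0.424 = 7.003 Mbps.

7.0 Mbps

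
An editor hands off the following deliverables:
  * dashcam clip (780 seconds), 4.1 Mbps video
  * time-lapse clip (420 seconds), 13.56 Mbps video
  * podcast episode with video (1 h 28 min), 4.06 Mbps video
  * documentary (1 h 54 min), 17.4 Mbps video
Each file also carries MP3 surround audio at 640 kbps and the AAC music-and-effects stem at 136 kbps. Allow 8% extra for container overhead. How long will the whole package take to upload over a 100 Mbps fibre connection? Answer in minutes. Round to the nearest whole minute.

29 minutes

Audio total: 640 + 136 = 776 kbps = 0.776 Mbps.
dashcam clip: 4.876 Mbps × 780 s × 1.08 = 4107.5 Mb
time-lapse clip: 14.336 Mbps × 420 s × 1.08 = 6502.8 Mb
podcast episode with video: 4.836 Mbps × 5280 s × 1.08 = 27576.8 Mb
documentary: 18.176 Mbps × 6840 s × 1.08 = 134269.7 Mb
Total: 172456.9 Mb = 21557.1 MB.
At 100 Mbps: 172456.9 / 100 = 1725 s ≈ 28.7 minutes.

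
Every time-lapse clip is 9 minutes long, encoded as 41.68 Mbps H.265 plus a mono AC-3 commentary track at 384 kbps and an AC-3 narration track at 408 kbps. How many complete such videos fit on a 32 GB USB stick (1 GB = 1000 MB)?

9 min = 540 s
Audio total: 384 + 408 = 792 kbps = 0.792 Mbps.
Total bitrate: 42.472 Mbps.
Per item: 42.472 Mbps × 540 s = 22,935 Mb = 2,867 MB.
Capacity: 32 GB = 256,000 Mb; 11.16 items → 11 complete.

11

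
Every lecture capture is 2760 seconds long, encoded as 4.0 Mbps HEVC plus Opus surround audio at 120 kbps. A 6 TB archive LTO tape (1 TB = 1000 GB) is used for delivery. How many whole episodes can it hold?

Audio: 120 kbps = 0.120 Mbps.
Total bitrate: 4.120 Mbps.
Per item: 4.120 Mbps × 2760 s = 11,371 Mb = 1,421 MB.
Capacity: 6 TB = 48,000,000 Mb; 4221.19 items → 4221 complete.

4221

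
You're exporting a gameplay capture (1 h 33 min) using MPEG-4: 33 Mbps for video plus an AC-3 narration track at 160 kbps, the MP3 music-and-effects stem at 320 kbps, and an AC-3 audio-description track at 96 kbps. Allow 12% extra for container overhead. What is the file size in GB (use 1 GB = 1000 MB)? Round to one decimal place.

26.2 GB

1 h 33 min = 93 min = 5580 s
Audio total: 160 + 320 + 96 = 576 kbps = 0.576 Mbps.
Total bitrate: 33 + 0.576 = 33.576 Mbps.
Stream data: 33.576 Mbps × 5580 s = 187354.1 Mb.
With 12% container overhead: ×1.12.
209,837 Mb ÷ 8 = 26,230 MB → 26.23 GB.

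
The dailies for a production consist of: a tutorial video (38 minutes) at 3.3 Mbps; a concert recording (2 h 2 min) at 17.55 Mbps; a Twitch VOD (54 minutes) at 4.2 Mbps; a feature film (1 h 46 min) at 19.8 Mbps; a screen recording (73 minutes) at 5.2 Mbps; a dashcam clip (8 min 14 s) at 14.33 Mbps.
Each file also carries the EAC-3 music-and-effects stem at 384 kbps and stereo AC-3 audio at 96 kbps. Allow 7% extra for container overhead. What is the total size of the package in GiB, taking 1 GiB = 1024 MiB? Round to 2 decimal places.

39.48 GiB

Audio total: 384 + 96 = 480 kbps = 0.480 Mbps.
tutorial video: 3.780 Mbps × 2280 s × 1.07 = 9221.7 Mb
concert recording: 18.030 Mbps × 7320 s × 1.07 = 141218.2 Mb
Twitch VOD: 4.680 Mbps × 3240 s × 1.07 = 16224.6 Mb
feature film: 20.280 Mbps × 6360 s × 1.07 = 138009.5 Mb
screen recording: 5.680 Mbps × 4380 s × 1.07 = 26619.9 Mb
dashcam clip: 14.810 Mbps × 494 s × 1.07 = 7828.3 Mb
Total: 339122.1 Mb = 42390.3 MB.
= 39.48 GiB.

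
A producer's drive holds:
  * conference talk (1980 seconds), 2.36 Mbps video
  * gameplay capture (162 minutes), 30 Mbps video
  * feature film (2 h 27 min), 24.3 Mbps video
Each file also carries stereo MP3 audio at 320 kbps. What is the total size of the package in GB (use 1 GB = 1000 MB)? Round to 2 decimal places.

64.65 GB

Audio: 320 kbps = 0.320 Mbps.
conference talk: 2.680 Mbps × 1980 s = 5306.4 Mb
gameplay capture: 30.320 Mbps × 9720 s = 294710.4 Mb
feature film: 24.620 Mbps × 8820 s = 217148.4 Mb
Total: 517165.2 Mb = 64645.7 MB.
= 64.65 GB.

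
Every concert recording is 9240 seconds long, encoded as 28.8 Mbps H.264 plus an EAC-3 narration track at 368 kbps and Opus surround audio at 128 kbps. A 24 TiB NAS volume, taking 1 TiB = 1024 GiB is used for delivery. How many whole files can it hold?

779

Audio total: 368 + 128 = 496 kbps = 0.496 Mbps.
Total bitrate: 29.296 Mbps.
Per item: 29.296 Mbps × 9240 s = 270,695 Mb = 33,837 MB.
Capacity: 24 TiB = 211,106,233 Mb; 779.87 items → 779 complete.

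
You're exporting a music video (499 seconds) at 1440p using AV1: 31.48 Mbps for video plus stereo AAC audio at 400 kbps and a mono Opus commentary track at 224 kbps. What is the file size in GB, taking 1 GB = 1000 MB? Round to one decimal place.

2.0 GB

Audio total: 400 + 224 = 624 kbps = 0.624 Mbps.
Total bitrate: 31.48 + 0.624 = 32.104 Mbps.
Stream data: 32.104 Mbps × 499 s = 16019.9 Mb.
16,020 Mb ÷ 8 = 2,002 MB → 2.002 GB.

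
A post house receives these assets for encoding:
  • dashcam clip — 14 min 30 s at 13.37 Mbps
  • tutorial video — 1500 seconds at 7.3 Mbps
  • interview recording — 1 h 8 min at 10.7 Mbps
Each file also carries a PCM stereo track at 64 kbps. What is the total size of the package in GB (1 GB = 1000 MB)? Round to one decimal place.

Audio: 64 kbps = 0.064 Mbps.
dashcam clip: 13.434 Mbps × 870 s = 11687.6 Mb
tutorial video: 7.364 Mbps × 1500 s = 11046.0 Mb
interview recording: 10.764 Mbps × 4080 s = 43917.1 Mb
Total: 66650.7 Mb = 8331.3 MB.
= 8.331 GB.

8.3 GB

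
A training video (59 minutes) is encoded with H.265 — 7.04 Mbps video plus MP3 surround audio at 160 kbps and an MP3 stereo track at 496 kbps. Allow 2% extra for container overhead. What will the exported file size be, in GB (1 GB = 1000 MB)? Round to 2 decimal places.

59 min = 3540 s
Audio total: 160 + 496 = 656 kbps = 0.656 Mbps.
Total bitrate: 7.04 + 0.656 = 7.696 Mbps.
Stream data: 7.696 Mbps × 3540 s = 27243.8 Mb.
With 2% container overhead: ×1.02.
27,789 Mb ÷ 8 = 3,474 MB → 3.474 GB.

3.47 GB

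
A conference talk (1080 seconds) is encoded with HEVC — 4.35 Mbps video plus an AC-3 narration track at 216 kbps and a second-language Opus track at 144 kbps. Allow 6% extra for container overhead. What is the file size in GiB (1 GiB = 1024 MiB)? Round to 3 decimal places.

0.628 GiB

Audio total: 216 + 144 = 360 kbps = 0.360 Mbps.
Total bitrate: 4.35 + 0.360 = 4.710 Mbps.
Stream data: 4.710 Mbps × 1080 s = 5086.8 Mb.
With 6% container overhead: ×1.06.
5,392 Mb = 674,001,000 bytes ÷ 1,073,741,824 = 0.6277 GiB.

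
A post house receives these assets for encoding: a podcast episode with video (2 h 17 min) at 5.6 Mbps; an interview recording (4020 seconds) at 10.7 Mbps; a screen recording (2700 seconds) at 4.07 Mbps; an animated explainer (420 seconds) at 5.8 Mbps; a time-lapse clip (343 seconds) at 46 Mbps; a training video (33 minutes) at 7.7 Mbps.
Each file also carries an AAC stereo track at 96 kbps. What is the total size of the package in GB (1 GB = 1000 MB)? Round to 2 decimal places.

Audio: 96 kbps = 0.096 Mbps.
podcast episode with video: 5.696 Mbps × 8220 s = 46821.1 Mb
interview recording: 10.796 Mbps × 4020 s = 43399.9 Mb
screen recording: 4.166 Mbps × 2700 s = 11248.2 Mb
animated explainer: 5.896 Mbps × 420 s = 2476.3 Mb
time-lapse clip: 46.096 Mbps × 343 s = 15810.9 Mb
training video: 7.796 Mbps × 1980 s = 15436.1 Mb
Total: 135192.6 Mb = 16899.1 MB.
= 16.90 GB.

16.90 GB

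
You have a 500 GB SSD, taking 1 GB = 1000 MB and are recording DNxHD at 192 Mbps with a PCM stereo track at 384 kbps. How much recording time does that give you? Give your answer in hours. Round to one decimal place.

5.8 hours

Audio: 384 kbps = 0.384 Mbps.
Total bitrate: 192 + 0.384 = 192.384 Mbps.
Capacity: 500 GB = 4,000,000 Mb.
Recording time: 4,000,000 / 192.384 = 20,792 s ≈ 5.78 hours.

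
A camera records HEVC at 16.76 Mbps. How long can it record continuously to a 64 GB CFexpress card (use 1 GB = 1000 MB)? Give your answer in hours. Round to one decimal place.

8.5 hours

Capacity: 64 GB = 512,000 Mb.
Recording time: 512,000 / 16.760 = 30,549 s ≈ 8.49 hours.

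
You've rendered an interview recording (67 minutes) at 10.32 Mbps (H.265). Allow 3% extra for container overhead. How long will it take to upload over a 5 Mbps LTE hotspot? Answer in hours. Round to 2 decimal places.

67 min = 4020 s
File: 10.320 Mbps × 4020 s = 41486.4 Mb.
With 3% container overhead: ×1.03. → 42731.0 Mb.
At 5 Mbps: 42731.0 / 5 = 8546.2 s ≈ 2.37 hours.

2.37 hours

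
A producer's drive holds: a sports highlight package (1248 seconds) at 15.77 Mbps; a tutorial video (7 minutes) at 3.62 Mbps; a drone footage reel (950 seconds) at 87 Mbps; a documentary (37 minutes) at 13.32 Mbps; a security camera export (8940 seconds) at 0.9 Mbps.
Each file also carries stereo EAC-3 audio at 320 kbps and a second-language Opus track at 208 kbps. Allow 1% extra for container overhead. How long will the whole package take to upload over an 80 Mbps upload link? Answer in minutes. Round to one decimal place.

31.3 minutes

Audio total: 320 + 208 = 528 kbps = 0.528 Mbps.
sports highlight package: 16.298 Mbps × 1248 s × 1.01 = 20543.3 Mb
tutorial video: 4.148 Mbps × 420 s × 1.01 = 1759.6 Mb
drone footage reel: 87.528 Mbps × 950 s × 1.01 = 83983.1 Mb
documentary: 13.848 Mbps × 2220 s × 1.01 = 31050.0 Mb
security camera export: 1.428 Mbps × 8940 s × 1.01 = 12894.0 Mb
Total: 150230.0 Mb = 18778.7 MB.
At 80 Mbps: 150230.0 / 80 = 1878 s ≈ 31.3 minutes.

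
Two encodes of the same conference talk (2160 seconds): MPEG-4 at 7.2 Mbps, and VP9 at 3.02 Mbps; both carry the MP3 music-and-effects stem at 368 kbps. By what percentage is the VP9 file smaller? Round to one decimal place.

Audio: 368 kbps = 0.368 Mbps.
MPEG-4: 7.568 Mbps × 2160 s = 16346.9 Mb = 2.043 GB.
VP9: 3.388 Mbps × 2160 s = 7318.1 Mb = 0.915 GB.
Reduction: (1 − 0.915/2.043) × 100 = 55.23%.

55.2%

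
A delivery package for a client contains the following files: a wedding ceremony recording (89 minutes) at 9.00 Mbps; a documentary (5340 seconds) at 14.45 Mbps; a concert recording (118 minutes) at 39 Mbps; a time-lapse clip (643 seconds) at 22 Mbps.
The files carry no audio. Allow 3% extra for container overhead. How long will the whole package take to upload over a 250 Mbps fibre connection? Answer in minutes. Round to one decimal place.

28.5 minutes

wedding ceremony recording: 9.000 Mbps × 5340 s × 1.03 = 49501.8 Mb
documentary: 14.450 Mbps × 5340 s × 1.03 = 79477.9 Mb
concert recording: 39.000 Mbps × 7080 s × 1.03 = 284403.6 Mb
time-lapse clip: 22.000 Mbps × 643 s × 1.03 = 14570.4 Mb
Total: 427953.7 Mb = 53494.2 MB.
At 250 Mbps: 427953.7 / 250 = 1712 s ≈ 28.5 minutes.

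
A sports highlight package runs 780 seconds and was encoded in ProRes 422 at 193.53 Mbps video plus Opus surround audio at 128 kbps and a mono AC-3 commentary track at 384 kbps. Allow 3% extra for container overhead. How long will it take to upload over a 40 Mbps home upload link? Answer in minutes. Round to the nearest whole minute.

Audio total: 128 + 384 = 512 kbps = 0.512 Mbps.
Total bitrate: 194.042 Mbps.
File: 194.042 Mbps × 780 s = 151352.8 Mb.
With 3% container overhead: ×1.03. → 155893.3 Mb.
At 40 Mbps: 155893.3 / 40 = 3897.3 s ≈ 65 minutes.

65 minutes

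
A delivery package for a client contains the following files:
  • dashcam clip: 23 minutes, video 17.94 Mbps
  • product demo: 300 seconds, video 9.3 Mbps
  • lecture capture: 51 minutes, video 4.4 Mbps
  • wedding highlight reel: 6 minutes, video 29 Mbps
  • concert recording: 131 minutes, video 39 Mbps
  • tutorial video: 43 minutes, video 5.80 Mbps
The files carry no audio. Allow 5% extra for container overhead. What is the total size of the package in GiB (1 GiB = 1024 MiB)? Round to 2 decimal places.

45.59 GiB

dashcam clip: 17.940 Mbps × 1380 s × 1.05 = 25995.1 Mb
product demo: 9.300 Mbps × 300 s × 1.05 = 2929.5 Mb
lecture capture: 4.400 Mbps × 3060 s × 1.05 = 14137.2 Mb
wedding highlight reel: 29.000 Mbps × 360 s × 1.05 = 10962.0 Mb
concert recording: 39.000 Mbps × 7860 s × 1.05 = 321867.0 Mb
tutorial video: 5.800 Mbps × 2580 s × 1.05 = 15712.2 Mb
Total: 391603.0 Mb = 48950.4 MB.
= 45.59 GiB.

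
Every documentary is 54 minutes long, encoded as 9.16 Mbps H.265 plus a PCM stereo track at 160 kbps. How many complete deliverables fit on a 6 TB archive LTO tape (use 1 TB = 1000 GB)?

54 min = 3240 s
Audio: 160 kbps = 0.160 Mbps.
Total bitrate: 9.320 Mbps.
Per item: 9.320 Mbps × 3240 s = 30,197 Mb = 3,775 MB.
Capacity: 6 TB = 48,000,000 Mb; 1589.57 items → 1589 complete.

1589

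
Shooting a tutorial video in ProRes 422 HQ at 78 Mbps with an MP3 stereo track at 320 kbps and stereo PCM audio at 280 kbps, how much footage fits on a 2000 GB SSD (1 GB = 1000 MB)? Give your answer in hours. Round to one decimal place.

Audio total: 320 + 280 = 600 kbps = 0.600 Mbps.
Total bitrate: 78 + 0.600 = 78.600 Mbps.
Capacity: 2000 GB = 16,000,000 Mb.
Recording time: 16,000,000 / 78.600 = 203,562 s ≈ 56.5 hours.

56.5 hours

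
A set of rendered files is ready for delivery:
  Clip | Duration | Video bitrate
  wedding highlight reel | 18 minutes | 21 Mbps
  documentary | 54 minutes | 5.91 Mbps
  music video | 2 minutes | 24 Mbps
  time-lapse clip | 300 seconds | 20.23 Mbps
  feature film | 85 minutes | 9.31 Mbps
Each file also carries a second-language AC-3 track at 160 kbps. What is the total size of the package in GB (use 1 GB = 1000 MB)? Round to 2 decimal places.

Audio: 160 kbps = 0.160 Mbps.
wedding highlight reel: 21.160 Mbps × 1080 s = 22852.8 Mb
documentary: 6.070 Mbps × 3240 s = 19666.8 Mb
music video: 24.160 Mbps × 120 s = 2899.2 Mb
time-lapse clip: 20.390 Mbps × 300 s = 6117.0 Mb
feature film: 9.470 Mbps × 5100 s = 48297.0 Mb
Total: 99832.8 Mb = 12479.1 MB.
= 12.48 GB.

12.48 GB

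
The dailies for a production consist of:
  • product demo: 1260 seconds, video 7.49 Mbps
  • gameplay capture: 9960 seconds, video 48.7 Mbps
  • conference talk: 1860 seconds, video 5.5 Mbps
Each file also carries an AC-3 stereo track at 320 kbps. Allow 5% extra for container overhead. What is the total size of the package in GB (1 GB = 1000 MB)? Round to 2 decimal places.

Audio: 320 kbps = 0.320 Mbps.
product demo: 7.810 Mbps × 1260 s × 1.05 = 10332.6 Mb
gameplay capture: 49.020 Mbps × 9960 s × 1.05 = 512651.2 Mb
conference talk: 5.820 Mbps × 1860 s × 1.05 = 11366.5 Mb
Total: 534350.2 Mb = 66793.8 MB.
= 66.79 GB.

66.79 GB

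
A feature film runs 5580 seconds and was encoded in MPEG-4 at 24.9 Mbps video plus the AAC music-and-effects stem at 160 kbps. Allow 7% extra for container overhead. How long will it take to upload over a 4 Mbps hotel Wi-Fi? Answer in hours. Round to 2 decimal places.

Audio: 160 kbps = 0.160 Mbps.
Total bitrate: 25.060 Mbps.
File: 25.060 Mbps × 5580 s = 139834.8 Mb.
With 7% container overhead: ×1.07. → 149623.2 Mb.
At 4 Mbps: 149623.2 / 4 = 37405.8 s ≈ 10.4 hours.

10.39 hours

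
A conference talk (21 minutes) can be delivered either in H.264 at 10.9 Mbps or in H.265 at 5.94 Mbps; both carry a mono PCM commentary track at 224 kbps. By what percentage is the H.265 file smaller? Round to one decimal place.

21 min = 1260 s
Audio: 224 kbps = 0.224 Mbps.
H.264: 11.124 Mbps × 1260 s = 14016.2 Mb = 1.632 GiB.
H.265: 6.164 Mbps × 1260 s = 7766.6 Mb = 0.904 GiB.
Reduction: (1 − 0.904/1.632) × 100 = 44.59%.

44.6%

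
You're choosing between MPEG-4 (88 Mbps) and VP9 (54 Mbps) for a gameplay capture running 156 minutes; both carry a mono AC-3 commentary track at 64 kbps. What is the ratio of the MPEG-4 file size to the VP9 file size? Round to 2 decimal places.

1.63

156 min = 9360 s
Audio: 64 kbps = 0.064 Mbps.
MPEG-4: 88.064 Mbps × 9360 s = 824279.0 Mb = 95.959 GiB.
VP9: 54.064 Mbps × 9360 s = 506039.0 Mb = 58.911 GiB.
Ratio: 95.959 / 58.911 = 1.629.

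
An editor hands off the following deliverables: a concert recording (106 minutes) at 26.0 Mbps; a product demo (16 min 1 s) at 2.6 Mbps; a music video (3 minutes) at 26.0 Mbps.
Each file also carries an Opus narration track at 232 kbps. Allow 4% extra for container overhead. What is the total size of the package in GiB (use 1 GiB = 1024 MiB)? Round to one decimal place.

21.1 GiB

Audio: 232 kbps = 0.232 Mbps.
concert recording: 26.232 Mbps × 6360 s × 1.04 = 173508.9 Mb
product demo: 2.832 Mbps × 961 s × 1.04 = 2830.4 Mb
music video: 26.232 Mbps × 180 s × 1.04 = 4910.6 Mb
Total: 181250.0 Mb = 22656.2 MB.
= 21.10 GiB.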